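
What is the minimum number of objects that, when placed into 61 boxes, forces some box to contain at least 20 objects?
n = (20 − 1)·61 + 1 = 1160

By the generalised pigeonhole principle, to guarantee some box contains ≥ r objects we need more than (r − 1) · k objects total. Threshold: n = (r − 1) · k + 1. With r = 20 and k = 61: n = 19 · 61 + 1 = 1159 + 1 = 1160. For n = 1159 = 19 · 61, we can put exactly 19 objects in every box, avoiding 20 in any single one — so 1160 is tight.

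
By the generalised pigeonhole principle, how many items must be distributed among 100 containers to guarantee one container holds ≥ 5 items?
n = (5 − 1)·100 + 1 = 401

By the generalised pigeonhole principle, to guarantee some box contains ≥ r objects we need more than (r − 1) · k objects total. Threshold: n = (r − 1) · k + 1. With r = 5 and k = 100: n = 4 · 100 + 1 = 400 + 1 = 401. For n = 400 = 4 · 100, we can put exactly 4 objects in every box, avoiding 5 in any single one — so 401 is tight.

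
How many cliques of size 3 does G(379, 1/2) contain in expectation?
E[# K_3] = C(379, 3) · (1/2)^C(3, 2) = 9001629 / 2^3 = 1125203.625

For each 3-subset S of vertices (there are C(379, 3) = 9001629 such S), let X_S = 1 if S induces a K_3 (all C(3, 2) = 3 edges present). Then P(X_S = 1) = (1/2)^3 = 1/8. By linearity of expectation, E[# K_3] = C(379, 3) · (1/2)^3 = 9001629 / 8 = 1125203.625.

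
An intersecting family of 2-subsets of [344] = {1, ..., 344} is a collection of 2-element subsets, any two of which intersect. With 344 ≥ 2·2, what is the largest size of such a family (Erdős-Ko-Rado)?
max |F| = C(343, 1) = 343

Erdős-Ko-Rado (1961): when n ≥ 2k, max |F| = C(n−1, k−1). The bound is attained by the star {A : i ∈ A} for any fixed i ∈ [n]. Here C(344−1, 2−1) = C(343, 1) = 343.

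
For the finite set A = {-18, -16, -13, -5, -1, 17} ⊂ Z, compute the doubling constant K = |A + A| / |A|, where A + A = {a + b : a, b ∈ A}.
K = |A + A| / |A| = 21/6 = 7/2

Enumerate A + A = {a + b : a, b ∈ A}. With |A| = 6, there are |A|^2 = 36 ordered sum pairs; collecting distinct values, A + A = {-36, -34, -32, -31, -29, -26, -23, -21, -19, -18, -17, -14, -10, -6, -2, -1, 1, 4, 12, 16, 34}, so |A + A| = 21. Thus K = 21/6 = 7/2. For comparison, the minimum possible |A + A| over all 6-element sets is 2·6 − 1 = 11 (so min K = 11/6), attained only by arithmetic progressions.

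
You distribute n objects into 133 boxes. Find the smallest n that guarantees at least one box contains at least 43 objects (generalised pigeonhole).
n = (43 − 1)·133 + 1 = 5587

By the generalised pigeonhole principle, to guarantee some box contains ≥ r objects we need more than (r − 1) · k objects total. Threshold: n = (r − 1) · k + 1. With r = 43 and k = 133: n = 42 · 133 + 1 = 5586 + 1 = 5587. For n = 5586 = 42 · 133, we can put exactly 42 objects in every box, avoiding 43 in any single one — so 5587 is tight.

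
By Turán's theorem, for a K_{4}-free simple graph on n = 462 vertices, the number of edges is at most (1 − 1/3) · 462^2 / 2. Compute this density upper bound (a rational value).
Turán density bound = (2/3) · 462^2/2 = 71148

Turán's theorem: ex(n, K_{r+1}) is achieved by the complete r-partite Turán graph T(n, r) with parts as balanced as possible, and is at most (1 − 1/r) · n^2/2. For r = 3, n = 462: the density bound is (2/3) · 213444/2 = 71148. Since 3 ∣ 462, the Turán graph T(462, 3) has parts of equal size 154, and its edge count e(T(462, 3)) = 71148 attains the density bound exactly.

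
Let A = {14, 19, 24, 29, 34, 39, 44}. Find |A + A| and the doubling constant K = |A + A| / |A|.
K = |A + A| / |A| = 13/7

Enumerate A + A = {a + b : a, b ∈ A}. With |A| = 7, there are |A|^2 = 49 ordered sum pairs; collecting distinct values, A + A = {28, 33, 38, 43, 48, 53, 58, 63, 68, 73, 78, 83, 88}, so |A + A| = 13. Thus K = 13/7. Here |A + A| = 2|A| − 1 = 13, the minimum possible — so K = 13/7 is minimal, which holds iff A is an arithmetic progression.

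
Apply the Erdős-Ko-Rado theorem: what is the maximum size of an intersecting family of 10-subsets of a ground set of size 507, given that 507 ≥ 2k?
max |F| = C(506, 9) = 5578516465990712750

The Erdős-Ko-Rado theorem states: for n ≥ 2k, an intersecting family of k-subsets of an n-element set has size at most C(n − 1, k − 1), with equality for 'star' families {A ⊆ [n] : |A| = k, i ∈ A} (fix an element i). For n = 507, k = 10: C(506, 9) = 5578516465990712750.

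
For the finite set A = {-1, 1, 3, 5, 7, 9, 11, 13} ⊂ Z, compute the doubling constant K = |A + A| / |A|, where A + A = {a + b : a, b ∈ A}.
K = |A + A| / |A| = 15/8

Enumerate A + A = {a + b : a, b ∈ A}. With |A| = 8, there are |A|^2 = 64 ordered sum pairs; collecting distinct values, A + A = {-2, 0, 2, 4, 6, 8, 10, 12, 14, 16, 18, 20, 22, 24, 26}, so |A + A| = 15. Thus K = 15/8. Here |A + A| = 2|A| − 1 = 15, the minimum possible — so K = 15/8 is minimal, which holds iff A is an arithmetic progression.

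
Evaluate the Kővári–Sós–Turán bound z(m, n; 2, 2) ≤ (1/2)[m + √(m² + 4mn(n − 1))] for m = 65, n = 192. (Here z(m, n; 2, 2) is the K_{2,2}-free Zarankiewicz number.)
z(65, 192; 2, 2) ≤ (1/2)[65 + √(65² + 4·65·192·191)] = (1/2)[65 + √9538945] = 1576.7591

Kővári–Sós–Turán: let r_1, ..., r_65 be the row sums and z = Σ r_i the total number of 1s. Each pair of columns can share at most one row with both entries 1 (else a 2×2 all-ones block appears), so Σ_i C(r_i, 2) ≤ C(192, 2) = 18336. By convexity Σ_i C(r_i, 2) ≥ 65·C(z/65, 2) = z(z − 65)/(2·65), giving z² − 65z − 65·192·191 ≤ 0 and hence z ≤ (1/2)[65 + √(4225 + 4·2383680)] = (1/2)[65 + √9538945] ≈ (1/2)(65 + 3088.5183) = 1576.7591.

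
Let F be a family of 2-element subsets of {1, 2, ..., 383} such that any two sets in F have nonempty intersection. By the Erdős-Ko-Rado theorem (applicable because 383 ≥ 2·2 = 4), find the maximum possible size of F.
max |F| = C(382, 1) = 382

The Erdős-Ko-Rado theorem states: for n ≥ 2k, an intersecting family of k-subsets of an n-element set has size at most C(n − 1, k − 1), with equality for 'star' families {A ⊆ [n] : |A| = k, i ∈ A} (fix an element i). For n = 383, k = 2: C(382, 1) = 382.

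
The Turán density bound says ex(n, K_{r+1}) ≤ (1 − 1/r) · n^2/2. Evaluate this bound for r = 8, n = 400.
Turán density bound = (7/8) · 400^2/2 = 70000

Turán's theorem: ex(n, K_{r+1}) is achieved by the complete r-partite Turán graph T(n, r) with parts as balanced as possible, and is at most (1 − 1/r) · n^2/2. For r = 8, n = 400: the density bound is (7/8) · 160000/2 = 70000. Since 8 ∣ 400, the Turán graph T(400, 8) has parts of equal size 50, and its edge count e(T(400, 8)) = 70000 attains the density bound exactly.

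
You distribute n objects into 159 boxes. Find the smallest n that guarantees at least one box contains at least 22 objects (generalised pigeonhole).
n = (22 − 1)·159 + 1 = 3340

By the generalised pigeonhole principle, to guarantee some box contains ≥ r objects we need more than (r − 1) · k objects total. Threshold: n = (r − 1) · k + 1. With r = 22 and k = 159: n = 21 · 159 + 1 = 3339 + 1 = 3340. For n = 3339 = 21 · 159, we can put exactly 21 objects in every box, avoiding 22 in any single one — so 3340 is tight.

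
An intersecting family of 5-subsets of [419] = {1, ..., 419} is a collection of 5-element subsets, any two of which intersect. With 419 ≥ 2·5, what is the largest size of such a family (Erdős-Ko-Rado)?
max |F| = C(418, 4) = 1253841160

Erdős-Ko-Rado (1961): when n ≥ 2k, max |F| = C(n−1, k−1). The bound is attained by the star {A : i ∈ A} for any fixed i ∈ [n]. Here C(419−1, 5−1) = C(418, 4) = 1253841160.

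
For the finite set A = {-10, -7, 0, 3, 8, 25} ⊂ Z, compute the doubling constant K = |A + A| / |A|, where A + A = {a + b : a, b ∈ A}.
K = |A + A| / |A| = 20/6 = 10/3

Enumerate A + A = {a + b : a, b ∈ A}. With |A| = 6, there are |A|^2 = 36 ordered sum pairs; collecting distinct values, A + A = {-20, -17, -14, -10, -7, -4, -2, 0, 1, 3, 6, 8, 11, 15, 16, 18, 25, 28, 33, 50}, so |A + A| = 20. Thus K = 20/6 = 10/3. For comparison, the minimum possible |A + A| over all 6-element sets is 2·6 − 1 = 11 (so min K = 11/6), attained only by arithmetic progressions.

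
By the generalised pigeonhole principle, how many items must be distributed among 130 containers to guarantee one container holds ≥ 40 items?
n = (40 − 1)·130 + 1 = 5071

By the generalised pigeonhole principle, to guarantee some box contains ≥ r objects we need more than (r − 1) · k objects total. Threshold: n = (r − 1) · k + 1. With r = 40 and k = 130: n = 39 · 130 + 1 = 5070 + 1 = 5071. For n = 5070 = 39 · 130, we can put exactly 39 objects in every box, avoiding 40 in any single one — so 5071 is tight.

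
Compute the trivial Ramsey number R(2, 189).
R(2, 189) = 189

R(2, k) = k for all k ≥ 2: in a 2-colouring of K_k, either some edge is red (a red K_2) or all edges are blue (a blue K_k). And K_{188} coloured all-blue has no blue K_189, so R(2, 189) > 188. Hence R(2, 189) = 189.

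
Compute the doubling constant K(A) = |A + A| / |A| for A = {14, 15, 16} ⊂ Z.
K = |A + A| / |A| = 5/3

Enumerate A + A = {a + b : a, b ∈ A}. With |A| = 3, there are |A|^2 = 9 ordered sum pairs; collecting distinct values, A + A = {28, 29, 30, 31, 32}, so |A + A| = 5. Thus K = 5/3. Here |A + A| = 2|A| − 1 = 5, the minimum possible — so K = 5/3 is minimal, which holds iff A is an arithmetic progression.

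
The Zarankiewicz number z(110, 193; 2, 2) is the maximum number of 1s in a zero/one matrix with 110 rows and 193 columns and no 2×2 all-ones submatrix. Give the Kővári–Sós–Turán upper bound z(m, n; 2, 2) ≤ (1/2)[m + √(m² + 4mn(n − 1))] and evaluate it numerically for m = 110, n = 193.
z(110, 193; 2, 2) ≤ (1/2)[110 + √(110² + 4·110·193·192)] = (1/2)[110 + √16316740] = 2074.6992

Kővári–Sós–Turán: let r_1, ..., r_110 be the row sums and z = Σ r_i the total number of 1s. Each pair of columns can share at most one row with both entries 1 (else a 2×2 all-ones block appears), so Σ_i C(r_i, 2) ≤ C(193, 2) = 18528. By convexity Σ_i C(r_i, 2) ≥ 110·C(z/110, 2) = z(z − 110)/(2·110), giving z² − 110z − 110·193·192 ≤ 0 and hence z ≤ (1/2)[110 + √(12100 + 4·4076160)] = (1/2)[110 + √16316740] ≈ (1/2)(110 + 4039.3985) = 2074.6992.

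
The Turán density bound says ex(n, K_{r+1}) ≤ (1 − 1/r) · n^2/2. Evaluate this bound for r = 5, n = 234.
Turán density bound = (4/5) · 234^2/2 = 109512/5 ≈ 21902.4

Turán's theorem: ex(n, K_{r+1}) is achieved by the complete r-partite Turán graph T(n, r) with parts as balanced as possible, and is at most (1 − 1/r) · n^2/2. For r = 5, n = 234: the density bound is (4/5) · 54756/2 = 109512/5 ≈ 21902.4. The integer-valued extremum is e(T(234, 5)) = 21902, which is strictly less than the density bound 109512/5 since 5 ∤ 234 (the parts of T(234, 5) cannot all be equal).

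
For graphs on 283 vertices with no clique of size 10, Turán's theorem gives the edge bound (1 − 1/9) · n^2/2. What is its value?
Turán density bound = (8/9) · 283^2/2 = 320356/9 ≈ 35595.1111

Turán's theorem: ex(n, K_{r+1}) is achieved by the complete r-partite Turán graph T(n, r) with parts as balanced as possible, and is at most (1 − 1/r) · n^2/2. For r = 9, n = 283: the density bound is (8/9) · 80089/2 = 320356/9 ≈ 35595.1111. The integer-valued extremum is e(T(283, 9)) = 35594, which is strictly less than the density bound 320356/9 since 9 ∤ 283 (the parts of T(283, 9) cannot all be equal).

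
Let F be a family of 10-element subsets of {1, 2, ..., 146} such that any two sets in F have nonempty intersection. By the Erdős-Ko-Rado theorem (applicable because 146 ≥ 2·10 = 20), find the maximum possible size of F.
max |F| = C(145, 9) = 60611278580710

The Erdős-Ko-Rado theorem states: for n ≥ 2k, an intersecting family of k-subsets of an n-element set has size at most C(n − 1, k − 1), with equality for 'star' families {A ⊆ [n] : |A| = k, i ∈ A} (fix an element i). For n = 146, k = 10: C(145, 9) = 60611278580710.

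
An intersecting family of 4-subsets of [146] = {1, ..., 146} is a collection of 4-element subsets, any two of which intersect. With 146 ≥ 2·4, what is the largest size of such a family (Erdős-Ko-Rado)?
max |F| = C(145, 3) = 497640

The Erdős-Ko-Rado theorem states: for n ≥ 2k, an intersecting family of k-subsets of an n-element set has size at most C(n − 1, k − 1), with equality for 'star' families {A ⊆ [n] : |A| = k, i ∈ A} (fix an element i). For n = 146, k = 4: C(145, 3) = 497640.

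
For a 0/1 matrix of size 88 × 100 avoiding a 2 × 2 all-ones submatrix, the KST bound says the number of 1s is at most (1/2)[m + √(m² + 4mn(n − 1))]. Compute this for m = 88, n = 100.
z(88, 100; 2, 2) ≤ (1/2)[88 + √(88² + 4·88·100·99)] = (1/2)[88 + √3492544] = 978.4175

Kővári–Sós–Turán: let r_1, ..., r_88 be the row sums and z = Σ r_i the total number of 1s. Each pair of columns can share at most one row with both entries 1 (else a 2×2 all-ones block appears), so Σ_i C(r_i, 2) ≤ C(100, 2) = 4950. By convexity Σ_i C(r_i, 2) ≥ 88·C(z/88, 2) = z(z − 88)/(2·88), giving z² − 88z − 88·100·99 ≤ 0 and hence z ≤ (1/2)[88 + √(7744 + 4·871200)] = (1/2)[88 + √3492544] ≈ (1/2)(88 + 1868.8349) = 978.4175.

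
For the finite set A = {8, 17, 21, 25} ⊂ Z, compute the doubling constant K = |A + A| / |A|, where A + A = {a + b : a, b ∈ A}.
K = |A + A| / |A| = 9/4

Enumerate A + A = {a + b : a, b ∈ A}. With |A| = 4, there are |A|^2 = 16 ordered sum pairs; collecting distinct values, A + A = {16, 25, 29, 33, 34, 38, 42, 46, 50}, so |A + A| = 9. Thus K = 9/4. For comparison, the minimum possible |A + A| over all 4-element sets is 2·4 − 1 = 7 (so min K = 7/4), attained only by arithmetic progressions.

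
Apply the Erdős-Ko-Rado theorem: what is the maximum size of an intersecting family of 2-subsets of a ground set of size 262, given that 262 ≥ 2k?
max |F| = C(261, 1) = 261

Erdős-Ko-Rado (1961): when n ≥ 2k, max |F| = C(n−1, k−1). The bound is attained by the star {A : i ∈ A} for any fixed i ∈ [n]. Here C(262−1, 2−1) = C(261, 1) = 261.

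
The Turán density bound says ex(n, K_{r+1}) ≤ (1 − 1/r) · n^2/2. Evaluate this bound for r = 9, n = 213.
Turán density bound = (8/9) · 213^2/2 = 20164

Turán's theorem: ex(n, K_{r+1}) is achieved by the complete r-partite Turán graph T(n, r) with parts as balanced as possible, and is at most (1 − 1/r) · n^2/2. For r = 9, n = 213: the density bound is (8/9) · 45369/2 = 20164. The integer-valued extremum is e(T(213, 9)) = 20163, which is strictly less than the density bound 20164 since 9 ∤ 213 (the parts of T(213, 9) cannot all be equal).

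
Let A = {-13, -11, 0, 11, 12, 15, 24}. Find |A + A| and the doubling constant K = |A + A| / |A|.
K = |A + A| / |A| = 25/7

Enumerate A + A = {a + b : a, b ∈ A}. With |A| = 7, there are |A|^2 = 49 ordered sum pairs; collecting distinct values, A + A = {-26, -24, -22, -13, -11, -2, -1, 0, 1, 2, 4, 11, 12, 13, 15, 22, 23, 24, 26, 27, 30, 35, 36, 39, 48}, so |A + A| = 25. Thus K = 25/7. For comparison, the minimum possible |A + A| over all 7-element sets is 2·7 − 1 = 13 (so min K = 13/7), attained only by arithmetic progressions.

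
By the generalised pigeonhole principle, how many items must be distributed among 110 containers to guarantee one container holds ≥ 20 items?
n = (20 − 1)·110 + 1 = 2091

By the generalised pigeonhole principle, to guarantee some box contains ≥ r objects we need more than (r − 1) · k objects total. Threshold: n = (r − 1) · k + 1. With r = 20 and k = 110: n = 19 · 110 + 1 = 2090 + 1 = 2091. For n = 2090 = 19 · 110, we can put exactly 19 objects in every box, avoiding 20 in any single one — so 2091 is tight.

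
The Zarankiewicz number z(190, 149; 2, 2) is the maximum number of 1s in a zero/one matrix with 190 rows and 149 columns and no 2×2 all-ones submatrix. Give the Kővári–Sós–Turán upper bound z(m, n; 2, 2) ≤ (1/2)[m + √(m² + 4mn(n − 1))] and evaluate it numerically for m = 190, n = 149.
z(190, 149; 2, 2) ≤ (1/2)[190 + √(190² + 4·190·149·148)] = (1/2)[190 + √16795620] = 2144.123

Kővári–Sós–Turán: let r_1, ..., r_190 be the row sums and z = Σ r_i the total number of 1s. Each pair of columns can share at most one row with both entries 1 (else a 2×2 all-ones block appears), so Σ_i C(r_i, 2) ≤ C(149, 2) = 11026. By convexity Σ_i C(r_i, 2) ≥ 190·C(z/190, 2) = z(z − 190)/(2·190), giving z² − 190z − 190·149·148 ≤ 0 and hence z ≤ (1/2)[190 + √(36100 + 4·4189880)] = (1/2)[190 + √16795620] ≈ (1/2)(190 + 4098.246) = 2144.123.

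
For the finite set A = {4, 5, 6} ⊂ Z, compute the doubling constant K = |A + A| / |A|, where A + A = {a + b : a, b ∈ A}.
K = |A + A| / |A| = 5/3

Enumerate A + A = {a + b : a, b ∈ A}. With |A| = 3, there are |A|^2 = 9 ordered sum pairs; collecting distinct values, A + A = {8, 9, 10, 11, 12}, so |A + A| = 5. Thus K = 5/3. Here |A + A| = 2|A| − 1 = 5, the minimum possible — so K = 5/3 is minimal, which holds iff A is an arithmetic progression.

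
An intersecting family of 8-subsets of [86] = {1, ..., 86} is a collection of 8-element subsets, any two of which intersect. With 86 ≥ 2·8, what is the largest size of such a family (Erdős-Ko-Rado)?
max |F| = C(85, 7) = 4935847320

Erdős-Ko-Rado (1961): when n ≥ 2k, max |F| = C(n−1, k−1). The bound is attained by the star {A : i ∈ A} for any fixed i ∈ [n]. Here C(86−1, 8−1) = C(85, 7) = 4935847320.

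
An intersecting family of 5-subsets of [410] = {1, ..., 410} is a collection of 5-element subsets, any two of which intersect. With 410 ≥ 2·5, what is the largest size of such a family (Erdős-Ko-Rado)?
max |F| = C(409, 4) = 1148927626

Erdős-Ko-Rado (1961): when n ≥ 2k, max |F| = C(n−1, k−1). The bound is attained by the star {A : i ∈ A} for any fixed i ∈ [n]. Here C(410−1, 5−1) = C(409, 4) = 1148927626.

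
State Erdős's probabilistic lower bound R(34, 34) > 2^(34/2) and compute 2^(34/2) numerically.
2^(34/2) = 131072; so R(34, 34) > 131072

Colour each edge of K_n uniformly at random with red/blue. The expected number of monochromatic K_34 is C(n, 34) · 2 · 2^(−C(34,2)). If C(n, 34) · 2^(1 − C(34,2)) < 1, then with positive probability no monochromatic K_34 exists, so R(34, 34) > n. The standard estimate C(n, 34) ≤ n^34/34! shows this inequality holds whenever n ≤ 2^(34/2) (since 34! · 2^(C(34,2) − 1) > 2^(34^2/2) ≥ n^34). Hence R(34, 34) > 2^(34/2) = 131072.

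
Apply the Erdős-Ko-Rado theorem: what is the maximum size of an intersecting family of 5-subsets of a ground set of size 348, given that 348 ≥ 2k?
max |F| = C(347, 4) = 593706590

The Erdős-Ko-Rado theorem states: for n ≥ 2k, an intersecting family of k-subsets of an n-element set has size at most C(n − 1, k − 1), with equality for 'star' families {A ⊆ [n] : |A| = k, i ∈ A} (fix an element i). For n = 348, k = 5: C(347, 4) = 593706590.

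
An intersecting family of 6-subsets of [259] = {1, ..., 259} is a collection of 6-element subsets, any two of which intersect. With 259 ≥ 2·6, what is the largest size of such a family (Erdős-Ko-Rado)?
max |F| = C(258, 5) = 9161897856

The Erdős-Ko-Rado theorem states: for n ≥ 2k, an intersecting family of k-subsets of an n-element set has size at most C(n − 1, k − 1), with equality for 'star' families {A ⊆ [n] : |A| = k, i ∈ A} (fix an element i). For n = 259, k = 6: C(258, 5) = 9161897856.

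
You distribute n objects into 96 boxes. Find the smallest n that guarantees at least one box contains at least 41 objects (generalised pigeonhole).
n = (41 − 1)·96 + 1 = 3841

By the generalised pigeonhole principle, to guarantee some box contains ≥ r objects we need more than (r − 1) · k objects total. Threshold: n = (r − 1) · k + 1. With r = 41 and k = 96: n = 40 · 96 + 1 = 3840 + 1 = 3841. For n = 3840 = 40 · 96, we can put exactly 40 objects in every box, avoiding 41 in any single one — so 3841 is tight.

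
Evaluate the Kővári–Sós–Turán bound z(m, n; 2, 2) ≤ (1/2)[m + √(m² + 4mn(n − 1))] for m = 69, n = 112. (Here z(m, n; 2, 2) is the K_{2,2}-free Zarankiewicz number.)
z(69, 112; 2, 2) ≤ (1/2)[69 + √(69² + 4·69·112·111)] = (1/2)[69 + √3435993] = 961.3216

Kővári–Sós–Turán: let r_1, ..., r_69 be the row sums and z = Σ r_i the total number of 1s. Each pair of columns can share at most one row with both entries 1 (else a 2×2 all-ones block appears), so Σ_i C(r_i, 2) ≤ C(112, 2) = 6216. By convexity Σ_i C(r_i, 2) ≥ 69·C(z/69, 2) = z(z − 69)/(2·69), giving z² − 69z − 69·112·111 ≤ 0 and hence z ≤ (1/2)[69 + √(4761 + 4·857808)] = (1/2)[69 + √3435993] ≈ (1/2)(69 + 1853.6432) = 961.3216.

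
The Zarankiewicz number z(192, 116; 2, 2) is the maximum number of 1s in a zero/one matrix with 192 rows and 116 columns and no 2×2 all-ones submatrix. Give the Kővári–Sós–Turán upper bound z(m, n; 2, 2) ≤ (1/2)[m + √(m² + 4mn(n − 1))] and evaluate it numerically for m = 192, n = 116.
z(192, 116; 2, 2) ≤ (1/2)[192 + √(192² + 4·192·116·115)] = (1/2)[192 + √10281984] = 1699.2766

Kővári–Sós–Turán: let r_1, ..., r_192 be the row sums and z = Σ r_i the total number of 1s. Each pair of columns can share at most one row with both entries 1 (else a 2×2 all-ones block appears), so Σ_i C(r_i, 2) ≤ C(116, 2) = 6670. By convexity Σ_i C(r_i, 2) ≥ 192·C(z/192, 2) = z(z − 192)/(2·192), giving z² − 192z − 192·116·115 ≤ 0 and hence z ≤ (1/2)[192 + √(36864 + 4·2561280)] = (1/2)[192 + √10281984] ≈ (1/2)(192 + 3206.5533) = 1699.2766.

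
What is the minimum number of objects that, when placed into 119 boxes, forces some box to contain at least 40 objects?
n = (40 − 1)·119 + 1 = 4642

By the generalised pigeonhole principle, to guarantee some box contains ≥ r objects we need more than (r − 1) · k objects total. Threshold: n = (r − 1) · k + 1. With r = 40 and k = 119: n = 39 · 119 + 1 = 4641 + 1 = 4642. For n = 4641 = 39 · 119, we can put exactly 39 objects in every box, avoiding 40 in any single one — so 4642 is tight.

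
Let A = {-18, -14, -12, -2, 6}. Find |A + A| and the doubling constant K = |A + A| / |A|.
K = |A + A| / |A| = 15/5 = 3

Enumerate A + A = {a + b : a, b ∈ A}. With |A| = 5, there are |A|^2 = 25 ordered sum pairs; collecting distinct values, A + A = {-36, -32, -30, -28, -26, -24, -20, -16, -14, -12, -8, -6, -4, 4, 12}, so |A + A| = 15. Thus K = 15/5 = 3. For comparison, the minimum possible |A + A| over all 5-element sets is 2·5 − 1 = 9 (so min K = 9/5), attained only by arithmetic progressions.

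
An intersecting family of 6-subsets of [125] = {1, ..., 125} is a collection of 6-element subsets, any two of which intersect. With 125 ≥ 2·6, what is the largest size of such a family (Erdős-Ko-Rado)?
max |F| = C(124, 5) = 225150024

Erdős-Ko-Rado (1961): when n ≥ 2k, max |F| = C(n−1, k−1). The bound is attained by the star {A : i ∈ A} for any fixed i ∈ [n]. Here C(125−1, 6−1) = C(124, 5) = 225150024.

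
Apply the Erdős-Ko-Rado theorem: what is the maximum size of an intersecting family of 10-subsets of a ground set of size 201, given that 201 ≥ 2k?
max |F| = C(200, 9) = 1175445251780800

Erdős-Ko-Rado (1961): when n ≥ 2k, max |F| = C(n−1, k−1). The bound is attained by the star {A : i ∈ A} for any fixed i ∈ [n]. Here C(201−1, 10−1) = C(200, 9) = 1175445251780800.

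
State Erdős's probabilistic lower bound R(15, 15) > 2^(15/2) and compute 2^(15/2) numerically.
2^(15/2) = 181.0193; so R(15, 15) > 181.0193

Colour each edge of K_n uniformly at random with red/blue. The expected number of monochromatic K_15 is C(n, 15) · 2 · 2^(−C(15,2)). If C(n, 15) · 2^(1 − C(15,2)) < 1, then with positive probability no monochromatic K_15 exists, so R(15, 15) > n. The standard estimate C(n, 15) ≤ n^15/15! shows this inequality holds whenever n ≤ 2^(15/2) (since 15! · 2^(C(15,2) − 1) > 2^(15^2/2) ≥ n^15). Hence R(15, 15) > 2^(15/2) = 181.0193.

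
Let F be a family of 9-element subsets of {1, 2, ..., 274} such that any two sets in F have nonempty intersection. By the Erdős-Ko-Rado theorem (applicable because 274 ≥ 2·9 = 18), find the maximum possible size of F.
max |F| = C(273, 8) = 689960224294614

Erdős-Ko-Rado (1961): when n ≥ 2k, max |F| = C(n−1, k−1). The bound is attained by the star {A : i ∈ A} for any fixed i ∈ [n]. Here C(274−1, 9−1) = C(273, 8) = 689960224294614.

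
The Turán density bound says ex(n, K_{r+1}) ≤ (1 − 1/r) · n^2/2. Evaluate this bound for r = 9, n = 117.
Turán density bound = (8/9) · 117^2/2 = 6084

Turán's theorem: ex(n, K_{r+1}) is achieved by the complete r-partite Turán graph T(n, r) with parts as balanced as possible, and is at most (1 − 1/r) · n^2/2. For r = 9, n = 117: the density bound is (8/9) · 13689/2 = 6084. Since 9 ∣ 117, the Turán graph T(117, 9) has parts of equal size 13, and its edge count e(T(117, 9)) = 6084 attains the density bound exactly.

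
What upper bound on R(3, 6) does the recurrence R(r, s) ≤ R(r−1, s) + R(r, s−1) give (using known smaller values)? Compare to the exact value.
R(3, 6) ≤ R(2, 6) + R(3, 5) = 6 + 14 = 20; exact value R(3, 6) = 18.

The Erdős–Szekeres recurrence R(r, s) ≤ R(r−1, s) + R(r, s−1) applied to (r, s) = (3, 6) gives
  R(3, 6) ≤ R(2, 6) + R(3, 5) = 6 + 14 = 20.
(Recall R(2, k) = k and R is symmetric.) The recurrence is not tight here (it gives 20, but the exact value is R(3, 6) = 18); the tight upper bound requires a sharper argument than the simple recurrence, combined with a lower-bound construction on K_{17}.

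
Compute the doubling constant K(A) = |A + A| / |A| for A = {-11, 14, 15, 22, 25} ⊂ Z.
K = |A + A| / |A| = 15/5 = 3

Enumerate A + A = {a + b : a, b ∈ A}. With |A| = 5, there are |A|^2 = 25 ordered sum pairs; collecting distinct values, A + A = {-22, 3, 4, 11, 14, 28, 29, 30, 36, 37, 39, 40, 44, 47, 50}, so |A + A| = 15. Thus K = 15/5 = 3. For comparison, the minimum possible |A + A| over all 5-element sets is 2·5 − 1 = 9 (so min K = 9/5), attained only by arithmetic progressions.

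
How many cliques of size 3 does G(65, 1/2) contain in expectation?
E[# K_3] = C(65, 3) · (1/2)^C(3, 2) = 43680 / 2^3 = 5460

For each 3-subset S of vertices (there are C(65, 3) = 43680 such S), let X_S = 1 if S induces a K_3 (all C(3, 2) = 3 edges present). Then P(X_S = 1) = (1/2)^3 = 1/8. By linearity of expectation, E[# K_3] = C(65, 3) · (1/2)^3 = 43680 / 8 = 5460.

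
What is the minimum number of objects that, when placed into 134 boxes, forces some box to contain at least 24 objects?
n = (24 − 1)·134 + 1 = 3083

By the generalised pigeonhole principle, to guarantee some box contains ≥ r objects we need more than (r − 1) · k objects total. Threshold: n = (r − 1) · k + 1. With r = 24 and k = 134: n = 23 · 134 + 1 = 3082 + 1 = 3083. For n = 3082 = 23 · 134, we can put exactly 23 objects in every box, avoiding 24 in any single one — so 3083 is tight.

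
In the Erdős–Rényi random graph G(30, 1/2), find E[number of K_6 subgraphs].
E[# K_6] = C(30, 6) · (1/2)^C(6, 2) = 593775 / 2^15 ≈ 18.120575

For each 6-subset S of vertices (there are C(30, 6) = 593775 such S), let X_S = 1 if S induces a K_6 (all C(6, 2) = 15 edges present). Then P(X_S = 1) = (1/2)^15 = 1/32768. By linearity of expectation, E[# K_6] = C(30, 6) · (1/2)^15 = 593775 / 32768 ≈ 18.120575.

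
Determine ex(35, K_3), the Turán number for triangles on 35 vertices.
ex(35, K_3) = ⌊35^2/4⌋ = 306

Mantel (1907): a triangle-free graph on n vertices has at most ⌊n^2/4⌋ edges, with equality for the complete bipartite graph K_{⌊n/2⌋, ⌈n/2⌉}. For n = 35: ⌊35^2/4⌋ = ⌊1225/4⌋ = 306. The extremal graph is K_{17, 18}, which has 17·18 = 306 edges.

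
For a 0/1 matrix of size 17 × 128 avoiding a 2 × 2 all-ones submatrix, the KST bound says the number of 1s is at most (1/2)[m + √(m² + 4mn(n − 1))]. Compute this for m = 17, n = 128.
z(17, 128; 2, 2) ≤ (1/2)[17 + √(17² + 4·17·128·127)] = (1/2)[17 + √1105697] = 534.2606

Kővári–Sós–Turán: let r_1, ..., r_17 be the row sums and z = Σ r_i the total number of 1s. Each pair of columns can share at most one row with both entries 1 (else a 2×2 all-ones block appears), so Σ_i C(r_i, 2) ≤ C(128, 2) = 8128. By convexity Σ_i C(r_i, 2) ≥ 17·C(z/17, 2) = z(z − 17)/(2·17), giving z² − 17z − 17·128·127 ≤ 0 and hence z ≤ (1/2)[17 + √(289 + 4·276352)] = (1/2)[17 + √1105697] ≈ (1/2)(17 + 1051.5213) = 534.2606.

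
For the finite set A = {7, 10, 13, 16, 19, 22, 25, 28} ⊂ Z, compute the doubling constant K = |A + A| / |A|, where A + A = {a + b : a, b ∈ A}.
K = |A + A| / |A| = 15/8

Enumerate A + A = {a + b : a, b ∈ A}. With |A| = 8, there are |A|^2 = 64 ordered sum pairs; collecting distinct values, A + A = {14, 17, 20, 23, 26, 29, 32, 35, 38, 41, 44, 47, 50, 53, 56}, so |A + A| = 15. Thus K = 15/8. Here |A + A| = 2|A| − 1 = 15, the minimum possible — so K = 15/8 is minimal, which holds iff A is an arithmetic progression.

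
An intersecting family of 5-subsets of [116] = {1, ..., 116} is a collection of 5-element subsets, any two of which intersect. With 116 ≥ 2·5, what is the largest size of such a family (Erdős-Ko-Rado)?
max |F| = C(115, 4) = 6913340

Erdős-Ko-Rado (1961): when n ≥ 2k, max |F| = C(n−1, k−1). The bound is attained by the star {A : i ∈ A} for any fixed i ∈ [n]. Here C(116−1, 5−1) = C(115, 4) = 6913340.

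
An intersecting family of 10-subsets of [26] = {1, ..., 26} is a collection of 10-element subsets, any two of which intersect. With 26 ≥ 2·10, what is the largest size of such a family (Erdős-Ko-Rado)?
max |F| = C(25, 9) = 2042975

The Erdős-Ko-Rado theorem states: for n ≥ 2k, an intersecting family of k-subsets of an n-element set has size at most C(n − 1, k − 1), with equality for 'star' families {A ⊆ [n] : |A| = k, i ∈ A} (fix an element i). For n = 26, k = 10: C(25, 9) = 2042975.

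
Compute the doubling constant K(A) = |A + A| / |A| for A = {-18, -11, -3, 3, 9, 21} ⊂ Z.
K = |A + A| / |A| = 19/6

Enumerate A + A = {a + b : a, b ∈ A}. With |A| = 6, there are |A|^2 = 36 ordered sum pairs; collecting distinct values, A + A = {-36, -29, -22, -21, -15, -14, -9, -8, -6, -2, 0, 3, 6, 10, 12, 18, 24, 30, 42}, so |A + A| = 19. Thus K = 19/6. For comparison, the minimum possible |A + A| over all 6-element sets is 2·6 − 1 = 11 (so min K = 11/6), attained only by arithmetic progressions.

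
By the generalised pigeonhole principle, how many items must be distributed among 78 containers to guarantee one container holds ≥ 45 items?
n = (45 − 1)·78 + 1 = 3433

By the generalised pigeonhole principle, to guarantee some box contains ≥ r objects we need more than (r − 1) · k objects total. Threshold: n = (r − 1) · k + 1. With r = 45 and k = 78: n = 44 · 78 + 1 = 3432 + 1 = 3433. For n = 3432 = 44 · 78, we can put exactly 44 objects in every box, avoiding 45 in any single one — so 3433 is tight.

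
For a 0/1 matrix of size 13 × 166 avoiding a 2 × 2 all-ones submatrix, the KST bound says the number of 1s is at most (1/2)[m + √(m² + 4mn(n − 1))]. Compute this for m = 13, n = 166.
z(13, 166; 2, 2) ≤ (1/2)[13 + √(13² + 4·13·166·165)] = (1/2)[13 + √1424449] = 603.2514

Kővári–Sós–Turán: let r_1, ..., r_13 be the row sums and z = Σ r_i the total number of 1s. Each pair of columns can share at most one row with both entries 1 (else a 2×2 all-ones block appears), so Σ_i C(r_i, 2) ≤ C(166, 2) = 13695. By convexity Σ_i C(r_i, 2) ≥ 13·C(z/13, 2) = z(z − 13)/(2·13), giving z² − 13z − 13·166·165 ≤ 0 and hence z ≤ (1/2)[13 + √(169 + 4·356070)] = (1/2)[13 + √1424449] ≈ (1/2)(13 + 1193.5028) = 603.2514.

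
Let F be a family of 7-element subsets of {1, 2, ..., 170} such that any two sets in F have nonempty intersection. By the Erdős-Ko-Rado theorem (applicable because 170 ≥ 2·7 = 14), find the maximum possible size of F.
max |F| = C(169, 6) = 29581203652

Erdős-Ko-Rado (1961): when n ≥ 2k, max |F| = C(n−1, k−1). The bound is attained by the star {A : i ∈ A} for any fixed i ∈ [n]. Here C(170−1, 7−1) = C(169, 6) = 29581203652.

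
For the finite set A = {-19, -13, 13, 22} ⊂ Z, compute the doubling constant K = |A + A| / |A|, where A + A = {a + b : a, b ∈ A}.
K = |A + A| / |A| = 10/4 = 5/2

Enumerate A + A = {a + b : a, b ∈ A}. With |A| = 4, there are |A|^2 = 16 ordered sum pairs; collecting distinct values, A + A = {-38, -32, -26, -6, 0, 3, 9, 26, 35, 44}, so |A + A| = 10. Thus K = 10/4 = 5/2. For comparison, the minimum possible |A + A| over all 4-element sets is 2·4 − 1 = 7 (so min K = 7/4), attained only by arithmetic progressions.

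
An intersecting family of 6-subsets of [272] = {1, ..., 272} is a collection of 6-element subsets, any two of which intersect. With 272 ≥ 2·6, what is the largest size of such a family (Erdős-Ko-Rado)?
max |F| = C(271, 5) = 11736811899

Erdős-Ko-Rado (1961): when n ≥ 2k, max |F| = C(n−1, k−1). The bound is attained by the star {A : i ∈ A} for any fixed i ∈ [n]. Here C(272−1, 6−1) = C(271, 5) = 11736811899.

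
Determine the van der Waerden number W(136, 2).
W(136, 2) = 136 + 1 = 137

A 2-term AP is any pair of integers, so a monochromatic 2-AP exists iff some colour is used at least twice. With 136 colours, the colouring i ↦ i on {1, ..., 136} uses each colour once, avoiding any monochromatic pair, so W(136, 2) > 136. For {1, ..., 137}, pigeonhole forces two integers of the same colour, which form a monochromatic 2-AP. Hence W(136, 2) = 137.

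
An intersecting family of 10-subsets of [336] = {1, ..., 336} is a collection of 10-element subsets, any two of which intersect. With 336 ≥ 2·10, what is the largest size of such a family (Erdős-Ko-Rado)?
max |F| = C(335, 9) = 131392321542164485

The Erdős-Ko-Rado theorem states: for n ≥ 2k, an intersecting family of k-subsets of an n-element set has size at most C(n − 1, k − 1), with equality for 'star' families {A ⊆ [n] : |A| = k, i ∈ A} (fix an element i). For n = 336, k = 10: C(335, 9) = 131392321542164485.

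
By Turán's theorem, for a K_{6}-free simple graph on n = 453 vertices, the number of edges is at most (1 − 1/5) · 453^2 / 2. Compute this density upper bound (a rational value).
Turán density bound = (4/5) · 453^2/2 = 410418/5 ≈ 82083.6

Turán's theorem: ex(n, K_{r+1}) is achieved by the complete r-partite Turán graph T(n, r) with parts as balanced as possible, and is at most (1 − 1/r) · n^2/2. For r = 5, n = 453: the density bound is (4/5) · 205209/2 = 410418/5 ≈ 82083.6. The integer-valued extremum is e(T(453, 5)) = 82083, which is strictly less than the density bound 410418/5 since 5 ∤ 453 (the parts of T(453, 5) cannot all be equal).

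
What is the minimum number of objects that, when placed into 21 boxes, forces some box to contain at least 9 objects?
n = (9 − 1)·21 + 1 = 169

By the generalised pigeonhole principle, to guarantee some box contains ≥ r objects we need more than (r − 1) · k objects total. Threshold: n = (r − 1) · k + 1. With r = 9 and k = 21: n = 8 · 21 + 1 = 168 + 1 = 169. For n = 168 = 8 · 21, we can put exactly 8 objects in every box, avoiding 9 in any single one — so 169 is tight.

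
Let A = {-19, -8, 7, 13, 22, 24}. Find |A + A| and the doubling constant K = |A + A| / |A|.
K = |A + A| / |A| = 19/6

Enumerate A + A = {a + b : a, b ∈ A}. With |A| = 6, there are |A|^2 = 36 ordered sum pairs; collecting distinct values, A + A = {-38, -27, -16, -12, -6, -1, 3, 5, 14, 16, 20, 26, 29, 31, 35, 37, 44, 46, 48}, so |A + A| = 19. Thus K = 19/6. For comparison, the minimum possible |A + A| over all 6-element sets is 2·6 − 1 = 11 (so min K = 11/6), attained only by arithmetic progressions.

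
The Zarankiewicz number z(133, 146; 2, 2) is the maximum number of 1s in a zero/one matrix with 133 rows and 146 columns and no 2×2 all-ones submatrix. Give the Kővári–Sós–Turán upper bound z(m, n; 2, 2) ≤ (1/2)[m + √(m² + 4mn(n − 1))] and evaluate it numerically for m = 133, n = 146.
z(133, 146; 2, 2) ≤ (1/2)[133 + √(133² + 4·133·146·145)] = (1/2)[133 + √11280129] = 1745.7952

Kővári–Sós–Turán: let r_1, ..., r_133 be the row sums and z = Σ r_i the total number of 1s. Each pair of columns can share at most one row with both entries 1 (else a 2×2 all-ones block appears), so Σ_i C(r_i, 2) ≤ C(146, 2) = 10585. By convexity Σ_i C(r_i, 2) ≥ 133·C(z/133, 2) = z(z − 133)/(2·133), giving z² − 133z − 133·146·145 ≤ 0 and hence z ≤ (1/2)[133 + √(17689 + 4·2815610)] = (1/2)[133 + √11280129] ≈ (1/2)(133 + 3358.5903) = 1745.7952.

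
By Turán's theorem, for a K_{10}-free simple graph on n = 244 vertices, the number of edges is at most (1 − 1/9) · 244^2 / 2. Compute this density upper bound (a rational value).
Turán density bound = (8/9) · 244^2/2 = 238144/9 ≈ 26460.4444

Turán's theorem: ex(n, K_{r+1}) is achieved by the complete r-partite Turán graph T(n, r) with parts as balanced as possible, and is at most (1 − 1/r) · n^2/2. For r = 9, n = 244: the density bound is (8/9) · 59536/2 = 238144/9 ≈ 26460.4444. The integer-valued extremum is e(T(244, 9)) = 26460, which is strictly less than the density bound 238144/9 since 9 ∤ 244 (the parts of T(244, 9) cannot all be equal).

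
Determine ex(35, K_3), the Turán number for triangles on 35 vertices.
ex(35, K_3) = ⌊35^2/4⌋ = 306

Mantel (1907): a triangle-free graph on n vertices has at most ⌊n^2/4⌋ edges, with equality for the complete bipartite graph K_{⌊n/2⌋, ⌈n/2⌉}. For n = 35: ⌊35^2/4⌋ = ⌊1225/4⌋ = 306. The extremal graph is K_{17, 18}, which has 17·18 = 306 edges.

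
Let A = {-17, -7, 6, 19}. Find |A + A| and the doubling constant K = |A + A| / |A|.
K = |A + A| / |A| = 9/4

Enumerate A + A = {a + b : a, b ∈ A}. With |A| = 4, there are |A|^2 = 16 ordered sum pairs; collecting distinct values, A + A = {-34, -24, -14, -11, -1, 2, 12, 25, 38}, so |A + A| = 9. Thus K = 9/4. For comparison, the minimum possible |A + A| over all 4-element sets is 2·4 − 1 = 7 (so min K = 7/4), attained only by arithmetic progressions.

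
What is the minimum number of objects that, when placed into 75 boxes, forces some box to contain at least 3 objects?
n = (3 − 1)·75 + 1 = 151

By the generalised pigeonhole principle, to guarantee some box contains ≥ r objects we need more than (r − 1) · k objects total. Threshold: n = (r − 1) · k + 1. With r = 3 and k = 75: n = 2 · 75 + 1 = 150 + 1 = 151. For n = 150 = 2 · 75, we can put exactly 2 objects in every box, avoiding 3 in any single one — so 151 is tight.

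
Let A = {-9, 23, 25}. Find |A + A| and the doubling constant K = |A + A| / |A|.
K = |A + A| / |A| = 6/3 = 2

Enumerate A + A = {a + b : a, b ∈ A}. With |A| = 3, there are |A|^2 = 9 ordered sum pairs; collecting distinct values, A + A = {-18, 14, 16, 46, 48, 50}, so |A + A| = 6. Thus K = 6/3 = 2. For comparison, the minimum possible |A + A| over all 3-element sets is 2·3 − 1 = 5 (so min K = 5/3), attained only by arithmetic progressions.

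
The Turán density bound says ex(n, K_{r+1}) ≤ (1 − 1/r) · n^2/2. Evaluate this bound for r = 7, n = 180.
Turán density bound = (6/7) · 180^2/2 = 97200/7 ≈ 13885.7143

Turán's theorem: ex(n, K_{r+1}) is achieved by the complete r-partite Turán graph T(n, r) with parts as balanced as possible, and is at most (1 − 1/r) · n^2/2. For r = 7, n = 180: the density bound is (6/7) · 32400/2 = 97200/7 ≈ 13885.7143. The integer-valued extremum is e(T(180, 7)) = 13885, which is strictly less than the density bound 97200/7 since 7 ∤ 180 (the parts of T(180, 7) cannot all be equal).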